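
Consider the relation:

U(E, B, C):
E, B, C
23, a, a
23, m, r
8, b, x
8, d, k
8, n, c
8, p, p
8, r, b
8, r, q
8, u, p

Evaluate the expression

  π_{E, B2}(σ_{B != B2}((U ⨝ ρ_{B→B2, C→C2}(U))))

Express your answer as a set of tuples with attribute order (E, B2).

{(23, a), (23, m), (8, b), (8, d), (8, n), (8, p), (8, r), (8, u)}

ρ[B→B2, C→C2]: schema becomes (E, B2, C2); tuples unchanged.
Natural join on E: {(23, a, a, a, a), (23, a, a, m, r), (23, m, r, a, a), (23, m, r, m, r), (8, b, x, b, x), (8, b, x, d, k), (8, b, x, n, c), (8, b, x, p, p), (8, b, x, r, b), (8, b, x, r, q), (8, b, x, u, p), (8, d, k, b, x), (8, d, k, d, k), (8, d, k, n, c), (8, d, k, p, p), (8, d, k, r, b), (8, d, k, r, q), (8, d, k, u, p), (8, n, c, b, x), (8, n, c, d, k), (8, n, c, n, c), (8, n, c, p, p), (8, n, c, r, b), (8, n, c, r, q), (8, n, c, u, p), (8, p, p, b, x), (8, p, p, d, k), (8, p, p, n, c), (8, p, p, p, p), (8, p, p, r, b), (8, p, p, r, q), (8, p, p, u, p), (8, r, b, b, x), (8, r, b, d, k), (8, r, b, n, c), (8, r, b, p, p), (8, r, b, r, b), (8, r, b, r, q), (8, r, b, u, p), (8, r, q, b, x), (8, r, q, d, k), (8, r, q, n, c), (8, r, q, p, p), (8, r, q, r, b), (8, r, q, r, q), (8, r, q, u, p), (8, u, p, b, x), (8, u, p, d, k), (8, u, p, n, c), (8, u, p, p, p), (8, u, p, r, b), (8, u, p, r, q), (8, u, p, u, p)}
Apply σ_{B != B2}; surviving tuples: {(23, a, a, m, r), (23, m, r, a, a), (8, b, x, d, k), (8, b, x, n, c), (8, b, x, p, p), (8, b, x, r, b), (8, b, x, r, q), (8, b, x, u, p), (8, d, k, b, x), (8, d, k, n, c), (8, d, k, p, p), (8, d, k, r, b), (8, d, k, r, q), (8, d, k, u, p), (8, n, c, b, x), (8, n, c, d, k), (8, n, c, p, p), (8, n, c, r, b), (8, n, c, r, q), (8, n, c, u, p), (8, p, p, b, x), (8, p, p, d, k), (8, p, p, n, c), (8, p, p, r, b), (8, p, p, r, q), (8, p, p, u, p), (8, r, b, b, x), (8, r, b, d, k), (8, r, b, n, c), (8, r, b, p, p), (8, r, b, u, p), (8, r, q, b, x), (8, r, q, d, k), (8, r, q, n, c), (8, r, q, p, p), (8, r, q, u, p), (8, u, p, b, x), (8, u, p, d, k), (8, u, p, n, c), (8, u, p, p, p), (8, u, p, r, b), (8, u, p, r, q)}
π_{E, B2} gives {(23, a), (23, m), (8, b), (8, d), (8, n), (8, p), (8, r), (8, u)} (34 duplicate(s) eliminated).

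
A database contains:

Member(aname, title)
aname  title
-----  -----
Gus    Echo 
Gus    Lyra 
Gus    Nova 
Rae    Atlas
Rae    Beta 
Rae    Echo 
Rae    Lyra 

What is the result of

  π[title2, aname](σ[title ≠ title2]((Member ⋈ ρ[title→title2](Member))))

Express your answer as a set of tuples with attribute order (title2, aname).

{(Atlas, Rae), (Beta, Rae), (Echo, Gus), (Echo, Rae), (Lyra, Gus), (Lyra, Rae), (Nova, Gus)}

ρ[title→title2]: schema becomes (aname, title2); tuples unchanged.
Member ⋈ ρ[title→title2](Member) (natural join on aname): {(Gus, Echo, Echo), (Gus, Echo, Lyra), (Gus, Echo, Nova), (Gus, Lyra, Echo), (Gus, Lyra, Lyra), (Gus, Lyra, Nova), (Gus, Nova, Echo), (Gus, Nova, Lyra), (Gus, Nova, Nova), (Rae, Atlas, Atlas), (Rae, Atlas, Beta), (Rae, Atlas, Echo), (Rae, Atlas, Lyra), (Rae, Beta, Atlas), (Rae, Beta, Beta), (Rae, Beta, Echo), (Rae, Beta, Lyra), (Rae, Echo, Atlas), (Rae, Echo, Beta), (Rae, Echo, Echo), (Rae, Echo, Lyra), (Rae, Lyra, Atlas), (Rae, Lyra, Beta), (Rae, Lyra, Echo), (Rae, Lyra, Lyra)}
σ[title ≠ title2]: keep tuples satisfying title ≠ title2 → {(Gus, Echo, Lyra), (Gus, Echo, Nova), (Gus, Lyra, Echo), (Gus, Lyra, Nova), (Gus, Nova, Echo), (Gus, Nova, Lyra), (Rae, Atlas, Beta), (Rae, Atlas, Echo), (Rae, Atlas, Lyra), (Rae, Beta, Atlas), (Rae, Beta, Echo), (Rae, Beta, Lyra), (Rae, Echo, Atlas), (Rae, Echo, Beta), (Rae, Echo, Lyra), (Rae, Lyra, Atlas), (Rae, Lyra, Beta), (Rae, Lyra, Echo)}
π[title2, aname]: project onto (title2, aname) (11 duplicate(s) eliminated) → {(Atlas, Rae), (Beta, Rae), (Echo, Gus), (Echo, Rae), (Lyra, Gus), (Lyra, Rae), (Nova, Gus)}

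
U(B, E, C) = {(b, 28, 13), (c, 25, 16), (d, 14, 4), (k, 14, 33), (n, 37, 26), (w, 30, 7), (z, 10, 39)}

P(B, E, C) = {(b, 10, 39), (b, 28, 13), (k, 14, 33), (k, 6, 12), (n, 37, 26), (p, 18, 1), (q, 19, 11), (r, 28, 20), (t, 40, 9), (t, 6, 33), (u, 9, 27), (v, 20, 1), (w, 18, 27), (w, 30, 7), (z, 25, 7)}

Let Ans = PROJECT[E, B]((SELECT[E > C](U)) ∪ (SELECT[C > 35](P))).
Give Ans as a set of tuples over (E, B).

{(10, b), (14, d), (25, c), (28, b), (30, w), (37, n)}

Apply σ_{E > C}; surviving tuples: {(b, 28, 13), (c, 25, 16), (d, 14, 4), (n, 37, 26), (w, 30, 7)}
Apply σ_{C > 35}; surviving tuples: {(b, 10, 39)}
Set union of the two operands is {(b, 10, 39), (b, 28, 13), (c, 25, 16), (d, 14, 4), (n, 37, 26), (w, 30, 7)}.
π_{E, B} gives {(10, b), (14, d), (25, c), (28, b), (30, w), (37, n)}.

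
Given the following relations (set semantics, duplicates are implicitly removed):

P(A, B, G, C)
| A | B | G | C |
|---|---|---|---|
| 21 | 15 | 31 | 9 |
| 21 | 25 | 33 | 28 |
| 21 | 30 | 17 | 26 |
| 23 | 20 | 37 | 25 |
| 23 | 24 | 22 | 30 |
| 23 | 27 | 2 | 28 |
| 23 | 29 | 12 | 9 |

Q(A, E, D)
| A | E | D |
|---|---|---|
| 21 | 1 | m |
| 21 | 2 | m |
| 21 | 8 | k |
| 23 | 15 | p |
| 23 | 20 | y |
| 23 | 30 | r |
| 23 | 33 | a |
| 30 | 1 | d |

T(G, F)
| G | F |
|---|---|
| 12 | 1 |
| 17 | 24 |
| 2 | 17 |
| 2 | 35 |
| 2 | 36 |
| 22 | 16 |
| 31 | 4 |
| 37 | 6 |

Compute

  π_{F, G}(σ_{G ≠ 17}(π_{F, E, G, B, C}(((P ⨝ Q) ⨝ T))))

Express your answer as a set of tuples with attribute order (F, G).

Joining P and Q on A yields {(21, 15, 31, 9, 1, m), (21, 15, 31, 9, 2, m), (21, 15, 31, 9, 8, k), (21, 25, 33, 28, 1, m), (21, 25, 33, 28, 2, m), (21, 25, 33, 28, 8, k), (21, 30, 17, 26, 1, m), (21, 30, 17, 26, 2, m), (21, 30, 17, 26, 8, k), (23, 20, 37, 25, 15, p), (23, 20, 37, 25, 20, y), (23, 20, 37, 25, 30, r), (23, 20, 37, 25, 33, a), (23, 24, 22, 30, 15, p), (23, 24, 22, 30, 20, y), (23, 24, 22, 30, 30, r), (23, 24, 22, 30, 33, a), (23, 27, 2, 28, 15, p), (23, 27, 2, 28, 20, y), (23, 27, 2, 28, 30, r), (23, 27, 2, 28, 33, a), (23, 29, 12, 9, 15, p), (23, 29, 12, 9, 20, y), (23, 29, 12, 9, 30, r), (23, 29, 12, 9, 33, a)}.
Joining (P ⨝ Q) and T on G yields {(21, 15, 31, 9, 1, m, 4), (21, 15, 31, 9, 2, m, 4), (21, 15, 31, 9, 8, k, 4), (21, 30, 17, 26, 1, m, 24), (21, 30, 17, 26, 2, m, 24), (21, 30, 17, 26, 8, k, 24), (23, 20, 37, 25, 15, p, 6), (23, 20, 37, 25, 20, y, 6), (23, 20, 37, 25, 30, r, 6), (23, 20, 37, 25, 33, a, 6), (23, 24, 22, 30, 15, p, 16), (23, 24, 22, 30, 20, y, 16), (23, 24, 22, 30, 30, r, 16), (23, 24, 22, 30, 33, a, 16), (23, 27, 2, 28, 15, p, 17), (23, 27, 2, 28, 15, p, 35), (23, 27, 2, 28, 15, p, 36), (23, 27, 2, 28, 20, y, 17), (23, 27, 2, 28, 20, y, 35), (23, 27, 2, 28, 20, y, 36), (23, 27, 2, 28, 30, r, 17), (23, 27, 2, 28, 30, r, 35), (23, 27, 2, 28, 30, r, 36), (23, 27, 2, 28, 33, a, 17), (23, 27, 2, 28, 33, a, 35), (23, 27, 2, 28, 33, a, 36), (23, 29, 12, 9, 15, p, 1), (23, 29, 12, 9, 20, y, 1), (23, 29, 12, 9, 30, r, 1), (23, 29, 12, 9, 33, a, 1)}.
Projecting to F, E, G, B, C: {(1, 15, 12, 29, 9), (1, 20, 12, 29, 9), (1, 30, 12, 29, 9), (1, 33, 12, 29, 9), (16, 15, 22, 24, 30), (16, 20, 22, 24, 30), (16, 30, 22, 24, 30), (16, 33, 22, 24, 30), (17, 15, 2, 27, 28), (17, 20, 2, 27, 28), (17, 30, 2, 27, 28), (17, 33, 2, 27, 28), (24, 1, 17, 30, 26), (24, 2, 17, 30, 26), (24, 8, 17, 30, 26), (35, 15, 2, 27, 28), (35, 20, 2, 27, 28), (35, 30, 2, 27, 28), (35, 33, 2, 27, 28), (36, 15, 2, 27, 28), (36, 20, 2, 27, 28), (36, 30, 2, 27, 28), (36, 33, 2, 27, 28), (4, 1, 31, 15, 9), (4, 2, 31, 15, 9), (4, 8, 31, 15, 9), (6, 15, 37, 20, 25), (6, 20, 37, 20, 25), (6, 30, 37, 20, 25), (6, 33, 37, 20, 25)}
Filtering on G ≠ 17 leaves {(1, 15, 12, 29, 9), (1, 20, 12, 29, 9), (1, 30, 12, 29, 9), (1, 33, 12, 29, 9), (16, 15, 22, 24, 30), (16, 20, 22, 24, 30), (16, 30, 22, 24, 30), (16, 33, 22, 24, 30), (17, 15, 2, 27, 28), (17, 20, 2, 27, 28), (17, 30, 2, 27, 28), (17, 33, 2, 27, 28), (35, 15, 2, 27, 28), (35, 20, 2, 27, 28), (35, 30, 2, 27, 28), (35, 33, 2, 27, 28), (36, 15, 2, 27, 28), (36, 20, 2, 27, 28), (36, 30, 2, 27, 28), (36, 33, 2, 27, 28), (4, 1, 31, 15, 9), (4, 2, 31, 15, 9), (4, 8, 31, 15, 9), (6, 15, 37, 20, 25), (6, 20, 37, 20, 25), (6, 30, 37, 20, 25), (6, 33, 37, 20, 25)}.
Projecting to F, G (20 duplicate(s) eliminated): {(1, 12), (16, 22), (17, 2), (35, 2), (36, 2), (4, 31), (6, 37)}

{(1, 12), (16, 22), (17, 2), (35, 2), (36, 2), (4, 31), (6, 37)}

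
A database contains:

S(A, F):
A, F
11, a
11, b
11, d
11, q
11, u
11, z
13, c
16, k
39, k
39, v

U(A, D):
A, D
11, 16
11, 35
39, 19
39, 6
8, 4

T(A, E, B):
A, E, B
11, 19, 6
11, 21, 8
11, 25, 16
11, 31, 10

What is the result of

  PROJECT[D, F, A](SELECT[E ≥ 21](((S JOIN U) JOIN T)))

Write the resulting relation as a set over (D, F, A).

{(16, a, 11), (16, b, 11), (16, d, 11), (16, q, 11), (16, u, 11), (16, z, 11), (35, a, 11), (35, b, 11), (35, d, 11), (35, q, 11), (35, u, 11), (35, z, 11)}

Natural join on A: {(11, a, 16), (11, a, 35), (11, b, 16), (11, b, 35), (11, d, 16), (11, d, 35), (11, q, 16), (11, q, 35), (11, u, 16), (11, u, 35), (11, z, 16), (11, z, 35), (39, k, 19), (39, k, 6), (39, v, 19), (39, v, 6)}
Natural join on A: {(11, a, 16, 19, 6), (11, a, 16, 21, 8), (11, a, 16, 25, 16), (11, a, 16, 31, 10), (11, a, 35, 19, 6), (11, a, 35, 21, 8), (11, a, 35, 25, 16), (11, a, 35, 31, 10), (11, b, 16, 19, 6), (11, b, 16, 21, 8), (11, b, 16, 25, 16), (11, b, 16, 31, 10), (11, b, 35, 19, 6), (11, b, 35, 21, 8), (11, b, 35, 25, 16), (11, b, 35, 31, 10), (11, d, 16, 19, 6), (11, d, 16, 21, 8), (11, d, 16, 25, 16), (11, d, 16, 31, 10), (11, d, 35, 19, 6), (11, d, 35, 21, 8), (11, d, 35, 25, 16), (11, d, 35, 31, 10), (11, q, 16, 19, 6), (11, q, 16, 21, 8), (11, q, 16, 25, 16), (11, q, 16, 31, 10), (11, q, 35, 19, 6), (11, q, 35, 21, 8), (11, q, 35, 25, 16), (11, q, 35, 31, 10), (11, u, 16, 19, 6), (11, u, 16, 21, 8), (11, u, 16, 25, 16), (11, u, 16, 31, 10), (11, u, 35, 19, 6), (11, u, 35, 21, 8), (11, u, 35, 25, 16), (11, u, 35, 31, 10), (11, z, 16, 19, 6), (11, z, 16, 21, 8), (11, z, 16, 25, 16), (11, z, 16, 31, 10), (11, z, 35, 19, 6), (11, z, 35, 21, 8), (11, z, 35, 25, 16), (11, z, 35, 31, 10)}
Filtering on E ≥ 21 leaves {(11, a, 16, 21, 8), (11, a, 16, 25, 16), (11, a, 16, 31, 10), (11, a, 35, 21, 8), (11, a, 35, 25, 16), (11, a, 35, 31, 10), (11, b, 16, 21, 8), (11, b, 16, 25, 16), (11, b, 16, 31, 10), (11, b, 35, 21, 8), (11, b, 35, 25, 16), (11, b, 35, 31, 10), (11, d, 16, 21, 8), (11, d, 16, 25, 16), (11, d, 16, 31, 10), (11, d, 35, 21, 8), (11, d, 35, 25, 16), (11, d, 35, 31, 10), (11, q, 16, 21, 8), (11, q, 16, 25, 16), (11, q, 16, 31, 10), (11, q, 35, 21, 8), (11, q, 35, 25, 16), (11, q, 35, 31, 10), (11, u, 16, 21, 8), (11, u, 16, 25, 16), (11, u, 16, 31, 10), (11, u, 35, 21, 8), (11, u, 35, 25, 16), (11, u, 35, 31, 10), (11, z, 16, 21, 8), (11, z, 16, 25, 16), (11, z, 16, 31, 10), (11, z, 35, 21, 8), (11, z, 35, 25, 16), (11, z, 35, 31, 10)}.
Projecting to D, F, A (24 duplicate(s) eliminated): {(16, a, 11), (16, b, 11), (16, d, 11), (16, q, 11), (16, u, 11), (16, z, 11), (35, a, 11), (35, b, 11), (35, d, 11), (35, q, 11), (35, u, 11), (35, z, 11)}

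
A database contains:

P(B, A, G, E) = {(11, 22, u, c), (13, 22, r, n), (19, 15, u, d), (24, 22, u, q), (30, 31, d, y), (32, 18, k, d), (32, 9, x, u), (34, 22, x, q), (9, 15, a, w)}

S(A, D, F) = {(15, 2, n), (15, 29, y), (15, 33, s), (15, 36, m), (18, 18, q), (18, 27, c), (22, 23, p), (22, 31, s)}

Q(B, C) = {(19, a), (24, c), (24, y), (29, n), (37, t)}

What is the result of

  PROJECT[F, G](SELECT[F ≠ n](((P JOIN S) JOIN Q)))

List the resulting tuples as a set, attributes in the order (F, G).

Natural join on A: {(11, 22, u, c, 23, p), (11, 22, u, c, 31, s), (13, 22, r, n, 23, p), (13, 22, r, n, 31, s), (19, 15, u, d, 2, n), (19, 15, u, d, 29, y), (19, 15, u, d, 33, s), (19, 15, u, d, 36, m), (24, 22, u, q, 23, p), (24, 22, u, q, 31, s), (32, 18, k, d, 18, q), (32, 18, k, d, 27, c), (34, 22, x, q, 23, p), (34, 22, x, q, 31, s), (9, 15, a, w, 2, n), (9, 15, a, w, 29, y), (9, 15, a, w, 33, s), (9, 15, a, w, 36, m)}
Natural join on B: {(19, 15, u, d, 2, n, a), (19, 15, u, d, 29, y, a), (19, 15, u, d, 33, s, a), (19, 15, u, d, 36, m, a), (24, 22, u, q, 23, p, c), (24, 22, u, q, 23, p, y), (24, 22, u, q, 31, s, c), (24, 22, u, q, 31, s, y)}
σ[F ≠ n]: keep tuples satisfying F ≠ n → {(19, 15, u, d, 29, y, a), (19, 15, u, d, 33, s, a), (19, 15, u, d, 36, m, a), (24, 22, u, q, 23, p, c), (24, 22, u, q, 23, p, y), (24, 22, u, q, 31, s, c), (24, 22, u, q, 31, s, y)}
Keep only column(s) F, G (3 duplicate(s) eliminated): {(m, u), (p, u), (s, u), (y, u)}

{(m, u), (p, u), (s, u), (y, u)}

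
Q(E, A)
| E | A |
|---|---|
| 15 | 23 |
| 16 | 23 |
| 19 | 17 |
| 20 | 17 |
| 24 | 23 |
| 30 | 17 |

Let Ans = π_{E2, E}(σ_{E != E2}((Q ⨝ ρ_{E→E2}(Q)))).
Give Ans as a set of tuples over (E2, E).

ρ[E→E2]: schema becomes (E2, A); tuples unchanged.
Joining Q and ρ_{E→E2}(Q) on A yields {(15, 23, 15), (15, 23, 16), (15, 23, 24), (16, 23, 15), (16, 23, 16), (16, 23, 24), (19, 17, 19), (19, 17, 20), (19, 17, 30), (20, 17, 19), (20, 17, 20), (20, 17, 30), (24, 23, 15), (24, 23, 16), (24, 23, 24), (30, 17, 19), (30, 17, 20), (30, 17, 30)}.
σ[E != E2]: keep tuples satisfying E != E2 → {(15, 23, 16), (15, 23, 24), (16, 23, 15), (16, 23, 24), (19, 17, 20), (19, 17, 30), (20, 17, 19), (20, 17, 30), (24, 23, 15), (24, 23, 16), (30, 17, 19), (30, 17, 20)}
Projecting to E2, E: {(15, 16), (15, 24), (16, 15), (16, 24), (19, 20), (19, 30), (20, 19), (20, 30), (24, 15), (24, 16), (30, 19), (30, 20)}

{(15, 16), (15, 24), (16, 15), (16, 24), (19, 20), (19, 30), (20, 19), (20, 30), (24, 15), (24, 16), (30, 19), (30, 20)}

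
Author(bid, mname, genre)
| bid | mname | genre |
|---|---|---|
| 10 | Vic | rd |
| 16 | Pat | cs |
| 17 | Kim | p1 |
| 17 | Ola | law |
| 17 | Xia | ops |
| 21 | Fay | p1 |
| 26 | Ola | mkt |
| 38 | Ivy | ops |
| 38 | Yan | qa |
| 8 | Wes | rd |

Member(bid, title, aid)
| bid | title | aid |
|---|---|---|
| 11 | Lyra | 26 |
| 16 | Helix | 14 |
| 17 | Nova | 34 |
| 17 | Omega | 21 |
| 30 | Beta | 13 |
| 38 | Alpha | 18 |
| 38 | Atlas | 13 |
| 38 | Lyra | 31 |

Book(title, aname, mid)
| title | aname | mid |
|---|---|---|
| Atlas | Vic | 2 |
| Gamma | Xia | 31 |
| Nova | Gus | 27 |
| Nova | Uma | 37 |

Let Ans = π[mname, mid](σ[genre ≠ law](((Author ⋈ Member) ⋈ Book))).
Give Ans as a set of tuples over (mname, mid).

{(Ivy, 2), (Kim, 27), (Kim, 37), (Xia, 27), (Xia, 37), (Yan, 2)}

Joining Author and Member on bid yields {(16, Pat, cs, Helix, 14), (17, Kim, p1, Nova, 34), (17, Kim, p1, Omega, 21), (17, Ola, law, Nova, 34), (17, Ola, law, Omega, 21), (17, Xia, ops, Nova, 34), (17, Xia, ops, Omega, 21), (38, Ivy, ops, Alpha, 18), (38, Ivy, ops, Atlas, 13), (38, Ivy, ops, Lyra, 31), (38, Yan, qa, Alpha, 18), (38, Yan, qa, Atlas, 13), (38, Yan, qa, Lyra, 31)}.
Joining (Author ⋈ Member) and Book on title yields {(17, Kim, p1, Nova, 34, Gus, 27), (17, Kim, p1, Nova, 34, Uma, 37), (17, Ola, law, Nova, 34, Gus, 27), (17, Ola, law, Nova, 34, Uma, 37), (17, Xia, ops, Nova, 34, Gus, 27), (17, Xia, ops, Nova, 34, Uma, 37), (38, Ivy, ops, Atlas, 13, Vic, 2), (38, Yan, qa, Atlas, 13, Vic, 2)}.
σ[genre ≠ law]: keep tuples satisfying genre ≠ law → {(17, Kim, p1, Nova, 34, Gus, 27), (17, Kim, p1, Nova, 34, Uma, 37), (17, Xia, ops, Nova, 34, Gus, 27), (17, Xia, ops, Nova, 34, Uma, 37), (38, Ivy, ops, Atlas, 13, Vic, 2), (38, Yan, qa, Atlas, 13, Vic, 2)}
Projecting to mname, mid: {(Ivy, 2), (Kim, 27), (Kim, 37), (Xia, 27), (Xia, 37), (Yan, 2)}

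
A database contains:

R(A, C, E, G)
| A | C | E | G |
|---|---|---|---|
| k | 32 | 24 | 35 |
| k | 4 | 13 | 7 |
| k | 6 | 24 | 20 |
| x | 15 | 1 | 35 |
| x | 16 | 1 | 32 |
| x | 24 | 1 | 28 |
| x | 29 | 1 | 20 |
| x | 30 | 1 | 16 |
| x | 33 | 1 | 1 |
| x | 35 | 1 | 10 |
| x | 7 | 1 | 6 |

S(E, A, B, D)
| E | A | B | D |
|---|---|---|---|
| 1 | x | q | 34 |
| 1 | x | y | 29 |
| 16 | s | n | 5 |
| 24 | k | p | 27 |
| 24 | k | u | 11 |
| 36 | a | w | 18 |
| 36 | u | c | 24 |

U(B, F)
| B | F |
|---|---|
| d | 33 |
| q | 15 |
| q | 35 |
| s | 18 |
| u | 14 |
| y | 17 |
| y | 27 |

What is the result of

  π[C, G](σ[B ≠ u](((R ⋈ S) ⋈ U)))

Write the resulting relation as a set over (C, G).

{(15, 35), (16, 32), (24, 28), (29, 20), (30, 16), (33, 1), (35, 10), (7, 6)}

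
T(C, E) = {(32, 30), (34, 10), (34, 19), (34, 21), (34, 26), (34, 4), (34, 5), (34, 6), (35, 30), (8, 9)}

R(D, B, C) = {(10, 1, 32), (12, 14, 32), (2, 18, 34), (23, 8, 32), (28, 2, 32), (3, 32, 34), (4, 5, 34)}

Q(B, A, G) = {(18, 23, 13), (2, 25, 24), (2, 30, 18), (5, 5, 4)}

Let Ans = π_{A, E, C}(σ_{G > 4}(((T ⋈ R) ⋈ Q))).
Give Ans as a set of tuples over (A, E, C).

Natural join on C: {(32, 30, 10, 1), (32, 30, 12, 14), (32, 30, 23, 8), (32, 30, 28, 2), (34, 10, 2, 18), (34, 10, 3, 32), (34, 10, 4, 5), (34, 19, 2, 18), (34, 19, 3, 32), (34, 19, 4, 5), (34, 21, 2, 18), (34, 21, 3, 32), (34, 21, 4, 5), (34, 26, 2, 18), (34, 26, 3, 32), (34, 26, 4, 5), (34, 4, 2, 18), (34, 4, 3, 32), (34, 4, 4, 5), (34, 5, 2, 18), (34, 5, 3, 32), (34, 5, 4, 5), (34, 6, 2, 18), (34, 6, 3, 32), (34, 6, 4, 5)}
Natural join on B: {(32, 30, 28, 2, 25, 24), (32, 30, 28, 2, 30, 18), (34, 10, 2, 18, 23, 13), (34, 10, 4, 5, 5, 4), (34, 19, 2, 18, 23, 13), (34, 19, 4, 5, 5, 4), (34, 21, 2, 18, 23, 13), (34, 21, 4, 5, 5, 4), (34, 26, 2, 18, 23, 13), (34, 26, 4, 5, 5, 4), (34, 4, 2, 18, 23, 13), (34, 4, 4, 5, 5, 4), (34, 5, 2, 18, 23, 13), (34, 5, 4, 5, 5, 4), (34, 6, 2, 18, 23, 13), (34, 6, 4, 5, 5, 4)}
Selection G > 4: {(32, 30, 28, 2, 25, 24), (32, 30, 28, 2, 30, 18), (34, 10, 2, 18, 23, 13), (34, 19, 2, 18, 23, 13), (34, 21, 2, 18, 23, 13), (34, 26, 2, 18, 23, 13), (34, 4, 2, 18, 23, 13), (34, 5, 2, 18, 23, 13), (34, 6, 2, 18, 23, 13)}
Keep only column(s) A, E, C: {(23, 10, 34), (23, 19, 34), (23, 21, 34), (23, 26, 34), (23, 4, 34), (23, 5, 34), (23, 6, 34), (25, 30, 32), (30, 30, 32)}

{(23, 10, 34), (23, 19, 34), (23, 21, 34), (23, 26, 34), (23, 4, 34), (23, 5, 34), (23, 6, 34), (25, 30, 32), (30, 30, 32)}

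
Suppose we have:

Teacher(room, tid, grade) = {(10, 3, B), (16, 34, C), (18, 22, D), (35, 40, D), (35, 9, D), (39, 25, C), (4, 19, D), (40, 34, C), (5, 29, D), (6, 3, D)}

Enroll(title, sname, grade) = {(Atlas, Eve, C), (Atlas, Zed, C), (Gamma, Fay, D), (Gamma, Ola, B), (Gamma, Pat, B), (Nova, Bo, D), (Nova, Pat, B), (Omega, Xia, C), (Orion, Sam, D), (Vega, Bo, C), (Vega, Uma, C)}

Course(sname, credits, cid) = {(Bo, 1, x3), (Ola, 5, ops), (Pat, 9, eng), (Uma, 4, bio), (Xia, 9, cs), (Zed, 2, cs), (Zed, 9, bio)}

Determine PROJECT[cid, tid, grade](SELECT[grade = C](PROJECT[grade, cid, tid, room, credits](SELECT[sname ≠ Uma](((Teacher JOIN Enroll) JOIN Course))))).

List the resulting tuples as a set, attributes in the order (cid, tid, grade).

{(bio, 25, C), (bio, 34, C), (cs, 25, C), (cs, 34, C), (x3, 25, C), (x3, 34, C)}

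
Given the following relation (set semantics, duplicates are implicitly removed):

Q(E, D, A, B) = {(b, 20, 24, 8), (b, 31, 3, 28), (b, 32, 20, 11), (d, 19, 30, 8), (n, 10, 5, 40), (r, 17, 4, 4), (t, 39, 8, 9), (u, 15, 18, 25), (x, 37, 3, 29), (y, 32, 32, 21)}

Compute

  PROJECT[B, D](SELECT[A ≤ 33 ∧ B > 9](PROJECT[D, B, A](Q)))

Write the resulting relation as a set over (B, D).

{(11, 32), (21, 32), (25, 15), (28, 31), (29, 37), (40, 10)}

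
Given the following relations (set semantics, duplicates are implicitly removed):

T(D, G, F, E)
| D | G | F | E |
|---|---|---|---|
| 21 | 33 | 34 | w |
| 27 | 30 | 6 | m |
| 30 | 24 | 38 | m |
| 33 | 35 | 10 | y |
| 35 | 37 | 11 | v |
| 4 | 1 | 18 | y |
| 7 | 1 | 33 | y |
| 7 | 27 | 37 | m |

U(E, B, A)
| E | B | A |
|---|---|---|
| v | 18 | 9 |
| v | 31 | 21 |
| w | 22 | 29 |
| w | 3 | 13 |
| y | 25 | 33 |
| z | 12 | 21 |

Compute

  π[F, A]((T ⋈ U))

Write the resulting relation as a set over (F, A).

Joining T and U on E yields {(21, 33, 34, w, 22, 29), (21, 33, 34, w, 3, 13), (33, 35, 10, y, 25, 33), (35, 37, 11, v, 18, 9), (35, 37, 11, v, 31, 21), (4, 1, 18, y, 25, 33), (7, 1, 33, y, 25, 33)}.
π[F, A]: project onto (F, A) → {(10, 33), (11, 21), (11, 9), (18, 33), (33, 33), (34, 13), (34, 29)}

{(10, 33), (11, 21), (11, 9), (18, 33), (33, 33), (34, 13), (34, 29)}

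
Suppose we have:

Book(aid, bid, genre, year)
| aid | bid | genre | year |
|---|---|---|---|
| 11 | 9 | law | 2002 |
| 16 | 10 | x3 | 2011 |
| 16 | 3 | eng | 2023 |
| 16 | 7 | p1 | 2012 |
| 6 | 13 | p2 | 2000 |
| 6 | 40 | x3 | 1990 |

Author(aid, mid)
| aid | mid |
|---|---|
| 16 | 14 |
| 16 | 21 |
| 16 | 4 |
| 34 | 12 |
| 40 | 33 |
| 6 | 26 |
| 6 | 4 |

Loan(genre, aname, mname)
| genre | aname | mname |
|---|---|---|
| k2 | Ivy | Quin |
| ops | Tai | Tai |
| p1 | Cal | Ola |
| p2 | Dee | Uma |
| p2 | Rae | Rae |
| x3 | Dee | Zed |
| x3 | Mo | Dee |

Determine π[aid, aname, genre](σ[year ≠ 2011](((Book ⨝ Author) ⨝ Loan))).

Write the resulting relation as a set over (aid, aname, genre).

{(16, Cal, p1), (6, Dee, p2), (6, Dee, x3), (6, Mo, x3), (6, Rae, p2)}

Natural join on aid: {(16, 10, x3, 2011, 14), (16, 10, x3, 2011, 21), (16, 10, x3, 2011, 4), (16, 3, eng, 2023, 14), (16, 3, eng, 2023, 21), (16, 3, eng, 2023, 4), (16, 7, p1, 2012, 14), (16, 7, p1, 2012, 21), (16, 7, p1, 2012, 4), (6, 13, p2, 2000, 26), (6, 13, p2, 2000, 4), (6, 40, x3, 1990, 26), (6, 40, x3, 1990, 4)}
Natural join on genre: {(16, 10, x3, 2011, 14, Dee, Zed), (16, 10, x3, 2011, 14, Mo, Dee), (16, 10, x3, 2011, 21, Dee, Zed), (16, 10, x3, 2011, 21, Mo, Dee), (16, 10, x3, 2011, 4, Dee, Zed), (16, 10, x3, 2011, 4, Mo, Dee), (16, 7, p1, 2012, 14, Cal, Ola), (16, 7, p1, 2012, 21, Cal, Ola), (16, 7, p1, 2012, 4, Cal, Ola), (6, 13, p2, 2000, 26, Dee, Uma), (6, 13, p2, 2000, 26, Rae, Rae), (6, 13, p2, 2000, 4, Dee, Uma), (6, 13, p2, 2000, 4, Rae, Rae), (6, 40, x3, 1990, 26, Dee, Zed), (6, 40, x3, 1990, 26, Mo, Dee), (6, 40, x3, 1990, 4, Dee, Zed), (6, 40, x3, 1990, 4, Mo, Dee)}
σ[year ≠ 2011]: keep tuples satisfying year ≠ 2011 → {(16, 7, p1, 2012, 14, Cal, Ola), (16, 7, p1, 2012, 21, Cal, Ola), (16, 7, p1, 2012, 4, Cal, Ola), (6, 13, p2, 2000, 26, Dee, Uma), (6, 13, p2, 2000, 26, Rae, Rae), (6, 13, p2, 2000, 4, Dee, Uma), (6, 13, p2, 2000, 4, Rae, Rae), (6, 40, x3, 1990, 26, Dee, Zed), (6, 40, x3, 1990, 26, Mo, Dee), (6, 40, x3, 1990, 4, Dee, Zed), (6, 40, x3, 1990, 4, Mo, Dee)}
Keep only column(s) aid, aname, genre (6 duplicate(s) eliminated): {(16, Cal, p1), (6, Dee, p2), (6, Dee, x3), (6, Mo, x3), (6, Rae, p2)}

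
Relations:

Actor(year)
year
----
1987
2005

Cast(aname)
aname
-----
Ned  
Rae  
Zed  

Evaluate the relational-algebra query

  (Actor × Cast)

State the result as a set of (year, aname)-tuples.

{(1987, Ned), (1987, Rae), (1987, Zed), (2005, Ned), (2005, Rae), (2005, Zed)}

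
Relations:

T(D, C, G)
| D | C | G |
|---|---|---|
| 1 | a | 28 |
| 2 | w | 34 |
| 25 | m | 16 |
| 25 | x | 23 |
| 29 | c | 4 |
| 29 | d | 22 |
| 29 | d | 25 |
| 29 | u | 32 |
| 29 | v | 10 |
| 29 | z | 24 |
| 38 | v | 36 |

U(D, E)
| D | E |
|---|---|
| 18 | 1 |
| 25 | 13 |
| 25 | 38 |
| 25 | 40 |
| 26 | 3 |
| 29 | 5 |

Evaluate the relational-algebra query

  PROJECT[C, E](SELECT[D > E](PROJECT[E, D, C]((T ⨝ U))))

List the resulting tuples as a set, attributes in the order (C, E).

T ⋈ U (natural join on D): {(25, m, 16, 13), (25, m, 16, 38), (25, m, 16, 40), (25, x, 23, 13), (25, x, 23, 38), (25, x, 23, 40), (29, c, 4, 5), (29, d, 22, 5), (29, d, 25, 5), (29, u, 32, 5), (29, v, 10, 5), (29, z, 24, 5)}
Keep only column(s) E, D, C (1 duplicate(s) eliminated): {(13, 25, m), (13, 25, x), (38, 25, m), (38, 25, x), (40, 25, m), (40, 25, x), (5, 29, c), (5, 29, d), (5, 29, u), (5, 29, v), (5, 29, z)}
Filtering on D > E leaves {(13, 25, m), (13, 25, x), (5, 29, c), (5, 29, d), (5, 29, u), (5, 29, v), (5, 29, z)}.
Keep only column(s) C, E: {(c, 5), (d, 5), (m, 13), (u, 5), (v, 5), (x, 13), (z, 5)}

{(c, 5), (d, 5), (m, 13), (u, 5), (v, 5), (x, 13), (z, 5)}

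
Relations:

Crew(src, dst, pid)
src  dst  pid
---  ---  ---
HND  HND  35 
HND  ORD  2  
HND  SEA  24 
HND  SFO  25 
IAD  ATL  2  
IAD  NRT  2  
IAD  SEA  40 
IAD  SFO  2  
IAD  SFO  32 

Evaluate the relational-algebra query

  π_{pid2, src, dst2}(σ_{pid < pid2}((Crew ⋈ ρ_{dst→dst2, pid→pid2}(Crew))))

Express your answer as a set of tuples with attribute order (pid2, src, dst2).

{(24, HND, SEA), (25, HND, SFO), (32, IAD, SFO), (35, HND, HND), (40, IAD, SEA)}

ρ[dst→dst2, pid→pid2]: schema becomes (src, dst2, pid2); tuples unchanged.
Joining Crew and ρ_{dst→dst2, pid→pid2}(Crew) on src yields {(HND, HND, 35, HND, 35), (HND, HND, 35, ORD, 2), (HND, HND, 35, SEA, 24), (HND, HND, 35, SFO, 25), (HND, ORD, 2, HND, 35), (HND, ORD, 2, ORD, 2), (HND, ORD, 2, SEA, 24), (HND, ORD, 2, SFO, 25), (HND, SEA, 24, HND, 35), (HND, SEA, 24, ORD, 2), (HND, SEA, 24, SEA, 24), (HND, SEA, 24, SFO, 25), (HND, SFO, 25, HND, 35), (HND, SFO, 25, ORD, 2), (HND, SFO, 25, SEA, 24), (HND, SFO, 25, SFO, 25), (IAD, ATL, 2, ATL, 2), (IAD, ATL, 2, NRT, 2), (IAD, ATL, 2, SEA, 40), (IAD, ATL, 2, SFO, 2), (IAD, ATL, 2, SFO, 32), (IAD, NRT, 2, ATL, 2), (IAD, NRT, 2, NRT, 2), (IAD, NRT, 2, SEA, 40), (IAD, NRT, 2, SFO, 2), (IAD, NRT, 2, SFO, 32), (IAD, SEA, 40, ATL, 2), (IAD, SEA, 40, NRT, 2), (IAD, SEA, 40, SEA, 40), (IAD, SEA, 40, SFO, 2), (IAD, SEA, 40, SFO, 32), (IAD, SFO, 2, ATL, 2), (IAD, SFO, 2, NRT, 2), (IAD, SFO, 2, SEA, 40), (IAD, SFO, 2, SFO, 2), (IAD, SFO, 2, SFO, 32), (IAD, SFO, 32, ATL, 2), (IAD, SFO, 32, NRT, 2), (IAD, SFO, 32, SEA, 40), (IAD, SFO, 32, SFO, 2), (IAD, SFO, 32, SFO, 32)}.
Apply σ_{pid < pid2}; surviving tuples: {(HND, ORD, 2, HND, 35), (HND, ORD, 2, SEA, 24), (HND, ORD, 2, SFO, 25), (HND, SEA, 24, HND, 35), (HND, SEA, 24, SFO, 25), (HND, SFO, 25, HND, 35), (IAD, ATL, 2, SEA, 40), (IAD, ATL, 2, SFO, 32), (IAD, NRT, 2, SEA, 40), (IAD, NRT, 2, SFO, 32), (IAD, SFO, 2, SEA, 40), (IAD, SFO, 2, SFO, 32), (IAD, SFO, 32, SEA, 40)}
π[pid2, src, dst2]: project onto (pid2, src, dst2) (8 duplicate(s) eliminated) → {(24, HND, SEA), (25, HND, SFO), (32, IAD, SFO), (35, HND, HND), (40, IAD, SEA)}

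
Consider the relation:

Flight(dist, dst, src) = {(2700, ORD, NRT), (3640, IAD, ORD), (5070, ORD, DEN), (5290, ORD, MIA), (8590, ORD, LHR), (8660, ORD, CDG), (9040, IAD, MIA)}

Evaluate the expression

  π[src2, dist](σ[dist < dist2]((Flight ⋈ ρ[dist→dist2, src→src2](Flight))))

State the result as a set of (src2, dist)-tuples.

{(CDG, 2700), (CDG, 5070), (CDG, 5290), (CDG, 8590), (DEN, 2700), (LHR, 2700), (LHR, 5070), (LHR, 5290), (MIA, 2700), (MIA, 3640), (MIA, 5070)}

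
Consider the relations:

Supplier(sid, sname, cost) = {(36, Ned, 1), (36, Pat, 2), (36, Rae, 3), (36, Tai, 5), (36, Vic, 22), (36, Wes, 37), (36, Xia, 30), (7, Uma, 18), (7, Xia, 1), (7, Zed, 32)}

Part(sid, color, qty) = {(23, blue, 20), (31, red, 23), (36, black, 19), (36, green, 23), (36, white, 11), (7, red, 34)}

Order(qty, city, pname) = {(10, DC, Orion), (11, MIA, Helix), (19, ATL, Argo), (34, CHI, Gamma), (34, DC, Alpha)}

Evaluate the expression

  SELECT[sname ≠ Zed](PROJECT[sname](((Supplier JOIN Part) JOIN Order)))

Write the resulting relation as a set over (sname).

Joining Supplier and Part on sid yields {(36, Ned, 1, black, 19), (36, Ned, 1, green, 23), (36, Ned, 1, white, 11), (36, Pat, 2, black, 19), (36, Pat, 2, green, 23), (36, Pat, 2, white, 11), (36, Rae, 3, black, 19), (36, Rae, 3, green, 23), (36, Rae, 3, white, 11), (36, Tai, 5, black, 19), (36, Tai, 5, green, 23), (36, Tai, 5, white, 11), (36, Vic, 22, black, 19), (36, Vic, 22, green, 23), (36, Vic, 22, white, 11), (36, Wes, 37, black, 19), (36, Wes, 37, green, 23), (36, Wes, 37, white, 11), (36, Xia, 30, black, 19), (36, Xia, 30, green, 23), (36, Xia, 30, white, 11), (7, Uma, 18, red, 34), (7, Xia, 1, red, 34), (7, Zed, 32, red, 34)}.
Joining (Supplier JOIN Part) and Order on qty yields {(36, Ned, 1, black, 19, ATL, Argo), (36, Ned, 1, white, 11, MIA, Helix), (36, Pat, 2, black, 19, ATL, Argo), (36, Pat, 2, white, 11, MIA, Helix), (36, Rae, 3, black, 19, ATL, Argo), (36, Rae, 3, white, 11, MIA, Helix), (36, Tai, 5, black, 19, ATL, Argo), (36, Tai, 5, white, 11, MIA, Helix), (36, Vic, 22, black, 19, ATL, Argo), (36, Vic, 22, white, 11, MIA, Helix), (36, Wes, 37, black, 19, ATL, Argo), (36, Wes, 37, white, 11, MIA, Helix), (36, Xia, 30, black, 19, ATL, Argo), (36, Xia, 30, white, 11, MIA, Helix), (7, Uma, 18, red, 34, CHI, Gamma), (7, Uma, 18, red, 34, DC, Alpha), (7, Xia, 1, red, 34, CHI, Gamma), (7, Xia, 1, red, 34, DC, Alpha), (7, Zed, 32, red, 34, CHI, Gamma), (7, Zed, 32, red, 34, DC, Alpha)}.
π_{sname} gives {Ned, Pat, Rae, Tai, Uma, Vic, Wes, Xia, Zed} (11 duplicate(s) eliminated).
Apply σ_{sname ≠ Zed}; surviving tuples: {Ned, Pat, Rae, Tai, Uma, Vic, Wes, Xia}

{Ned, Pat, Rae, Tai, Uma, Vic, Wes, Xia}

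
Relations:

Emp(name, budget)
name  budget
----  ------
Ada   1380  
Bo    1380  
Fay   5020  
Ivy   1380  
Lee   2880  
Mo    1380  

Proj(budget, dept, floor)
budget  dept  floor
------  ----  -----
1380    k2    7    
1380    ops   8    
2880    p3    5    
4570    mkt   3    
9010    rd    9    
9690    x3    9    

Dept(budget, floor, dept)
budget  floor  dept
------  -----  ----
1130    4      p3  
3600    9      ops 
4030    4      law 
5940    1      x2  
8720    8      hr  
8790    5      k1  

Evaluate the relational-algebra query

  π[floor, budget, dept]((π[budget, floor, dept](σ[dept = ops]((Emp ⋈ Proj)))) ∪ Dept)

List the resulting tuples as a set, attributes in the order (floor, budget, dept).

{(1, 5940, x2), (4, 1130, p3), (4, 4030, law), (5, 8790, k1), (8, 1380, ops), (8, 8720, hr), (9, 3600, ops)}

Natural join on budget: {(Ada, 1380, k2, 7), (Ada, 1380, ops, 8), (Bo, 1380, k2, 7), (Bo, 1380, ops, 8), (Ivy, 1380, k2, 7), (Ivy, 1380, ops, 8), (Lee, 2880, p3, 5), (Mo, 1380, k2, 7), (Mo, 1380, ops, 8)}
Selection dept = ops: {(Ada, 1380, ops, 8), (Bo, 1380, ops, 8), (Ivy, 1380, ops, 8), (Mo, 1380, ops, 8)}
Projecting to budget, floor, dept (3 duplicate(s) eliminated): {(1380, 8, ops)}
Union: {(1380, 8, ops)} with {(1130, 4, p3), (3600, 9, ops), (4030, 4, law), (5940, 1, x2), (8720, 8, hr), (8790, 5, k1)} → {(1130, 4, p3), (1380, 8, ops), (3600, 9, ops), (4030, 4, law), (5940, 1, x2), (8720, 8, hr), (8790, 5, k1)}
Projecting to floor, budget, dept: {(1, 5940, x2), (4, 1130, p3), (4, 4030, law), (5, 8790, k1), (8, 1380, ops), (8, 8720, hr), (9, 3600, ops)}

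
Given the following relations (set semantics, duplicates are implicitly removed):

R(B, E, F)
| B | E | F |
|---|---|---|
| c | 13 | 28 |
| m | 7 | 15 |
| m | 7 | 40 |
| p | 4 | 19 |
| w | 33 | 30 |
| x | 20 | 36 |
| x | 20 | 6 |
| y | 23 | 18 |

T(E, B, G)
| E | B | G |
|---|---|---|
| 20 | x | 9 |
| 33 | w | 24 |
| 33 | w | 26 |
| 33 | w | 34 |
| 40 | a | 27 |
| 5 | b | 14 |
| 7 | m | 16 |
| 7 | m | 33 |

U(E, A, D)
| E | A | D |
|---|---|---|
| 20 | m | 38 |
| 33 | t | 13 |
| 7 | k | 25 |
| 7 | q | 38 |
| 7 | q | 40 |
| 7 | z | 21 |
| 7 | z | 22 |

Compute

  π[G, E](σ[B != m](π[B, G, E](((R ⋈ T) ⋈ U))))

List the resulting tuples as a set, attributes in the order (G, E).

{(24, 33), (26, 33), (34, 33), (9, 20)}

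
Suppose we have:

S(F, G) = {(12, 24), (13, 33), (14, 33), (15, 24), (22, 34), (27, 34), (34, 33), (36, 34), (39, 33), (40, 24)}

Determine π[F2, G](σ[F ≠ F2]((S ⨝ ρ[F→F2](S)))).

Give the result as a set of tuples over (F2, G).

ρ[F→F2]: schema becomes (F2, G); tuples unchanged.
Natural join on G: {(12, 24, 12), (12, 24, 15), (12, 24, 40), (13, 33, 13), (13, 33, 14), (13, 33, 34), (13, 33, 39), (14, 33, 13), (14, 33, 14), (14, 33, 34), (14, 33, 39), (15, 24, 12), (15, 24, 15), (15, 24, 40), (22, 34, 22), (22, 34, 27), (22, 34, 36), (27, 34, 22), (27, 34, 27), (27, 34, 36), (34, 33, 13), (34, 33, 14), (34, 33, 34), (34, 33, 39), (36, 34, 22), (36, 34, 27), (36, 34, 36), (39, 33, 13), (39, 33, 14), (39, 33, 34), (39, 33, 39), (40, 24, 12), (40, 24, 15), (40, 24, 40)}
Apply σ_{F ≠ F2}; surviving tuples: {(12, 24, 15), (12, 24, 40), (13, 33, 14), (13, 33, 34), (13, 33, 39), (14, 33, 13), (14, 33, 34), (14, 33, 39), (15, 24, 12), (15, 24, 40), (22, 34, 27), (22, 34, 36), (27, 34, 22), (27, 34, 36), (34, 33, 13), (34, 33, 14), (34, 33, 39), (36, 34, 22), (36, 34, 27), (39, 33, 13), (39, 33, 14), (39, 33, 34), (40, 24, 12), (40, 24, 15)}
π[F2, G]: project onto (F2, G) (14 duplicate(s) eliminated) → {(12, 24), (13, 33), (14, 33), (15, 24), (22, 34), (27, 34), (34, 33), (36, 34), (39, 33), (40, 24)}

{(12, 24), (13, 33), (14, 33), (15, 24), (22, 34), (27, 34), (34, 33), (36, 34), (39, 33), (40, 24)}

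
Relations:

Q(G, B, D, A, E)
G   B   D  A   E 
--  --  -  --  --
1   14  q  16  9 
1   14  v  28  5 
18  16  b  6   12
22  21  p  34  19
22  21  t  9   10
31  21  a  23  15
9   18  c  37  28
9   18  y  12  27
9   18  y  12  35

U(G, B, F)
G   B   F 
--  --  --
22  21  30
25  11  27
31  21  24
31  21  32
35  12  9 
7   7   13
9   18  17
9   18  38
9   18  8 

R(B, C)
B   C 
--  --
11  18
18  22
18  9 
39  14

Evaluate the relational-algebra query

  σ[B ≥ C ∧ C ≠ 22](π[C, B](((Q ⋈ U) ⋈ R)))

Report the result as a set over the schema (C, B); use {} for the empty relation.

{(9, 18)}

Q ⋈ U (natural join on G, B): {(22, 21, p, 34, 19, 30), (22, 21, t, 9, 10, 30), (31, 21, a, 23, 15, 24), (31, 21, a, 23, 15, 32), (9, 18, c, 37, 28, 17), (9, 18, c, 37, 28, 38), (9, 18, c, 37, 28, 8), (9, 18, y, 12, 27, 17), (9, 18, y, 12, 27, 38), (9, 18, y, 12, 27, 8), (9, 18, y, 12, 35, 17), (9, 18, y, 12, 35, 38), (9, 18, y, 12, 35, 8)}
(Q ⋈ U) ⋈ R (natural join on B): {(9, 18, c, 37, 28, 17, 22), (9, 18, c, 37, 28, 17, 9), (9, 18, c, 37, 28, 38, 22), (9, 18, c, 37, 28, 38, 9), (9, 18, c, 37, 28, 8, 22), (9, 18, c, 37, 28, 8, 9), (9, 18, y, 12, 27, 17, 22), (9, 18, y, 12, 27, 17, 9), (9, 18, y, 12, 27, 38, 22), (9, 18, y, 12, 27, 38, 9), (9, 18, y, 12, 27, 8, 22), (9, 18, y, 12, 27, 8, 9), (9, 18, y, 12, 35, 17, 22), (9, 18, y, 12, 35, 17, 9), (9, 18, y, 12, 35, 38, 22), (9, 18, y, 12, 35, 38, 9), (9, 18, y, 12, 35, 8, 22), (9, 18, y, 12, 35, 8, 9)}
Projecting to C, B (16 duplicate(s) eliminated): {(22, 18), (9, 18)}
σ[B ≥ C ∧ C ≠ 22]: keep tuples satisfying B ≥ C ∧ C ≠ 22 → {(9, 18)}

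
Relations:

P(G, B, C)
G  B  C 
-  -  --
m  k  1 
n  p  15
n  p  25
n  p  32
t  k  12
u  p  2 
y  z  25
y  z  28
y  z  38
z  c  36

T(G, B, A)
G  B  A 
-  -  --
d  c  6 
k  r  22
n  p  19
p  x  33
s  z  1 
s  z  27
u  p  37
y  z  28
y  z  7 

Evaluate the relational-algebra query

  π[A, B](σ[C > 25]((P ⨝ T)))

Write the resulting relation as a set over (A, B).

{(19, p), (28, z), (7, z)}

P ⋈ T (natural join on G, B): {(n, p, 15, 19), (n, p, 25, 19), (n, p, 32, 19), (u, p, 2, 37), (y, z, 25, 28), (y, z, 25, 7), (y, z, 28, 28), (y, z, 28, 7), (y, z, 38, 28), (y, z, 38, 7)}
Selection C > 25: {(n, p, 32, 19), (y, z, 28, 28), (y, z, 28, 7), (y, z, 38, 28), (y, z, 38, 7)}
π[A, B]: project onto (A, B) (2 duplicate(s) eliminated) → {(19, p), (28, z), (7, z)}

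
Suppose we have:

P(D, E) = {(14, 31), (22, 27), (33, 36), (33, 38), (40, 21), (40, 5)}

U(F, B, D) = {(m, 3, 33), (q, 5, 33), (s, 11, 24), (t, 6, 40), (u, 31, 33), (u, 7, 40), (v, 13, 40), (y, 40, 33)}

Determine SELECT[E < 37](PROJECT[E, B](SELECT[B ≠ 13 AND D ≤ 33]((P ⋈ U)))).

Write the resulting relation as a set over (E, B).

P ⋈ U (natural join on D): {(33, 36, m, 3), (33, 36, q, 5), (33, 36, u, 31), (33, 36, y, 40), (33, 38, m, 3), (33, 38, q, 5), (33, 38, u, 31), (33, 38, y, 40), (40, 21, t, 6), (40, 21, u, 7), (40, 21, v, 13), (40, 5, t, 6), (40, 5, u, 7), (40, 5, v, 13)}
Apply σ_{B ≠ 13 AND D ≤ 33}; surviving tuples: {(33, 36, m, 3), (33, 36, q, 5), (33, 36, u, 31), (33, 36, y, 40), (33, 38, m, 3), (33, 38, q, 5), (33, 38, u, 31), (33, 38, y, 40)}
π[E, B]: project onto (E, B) → {(36, 3), (36, 31), (36, 40), (36, 5), (38, 3), (38, 31), (38, 40), (38, 5)}
Apply σ_{E < 37}; surviving tuples: {(36, 3), (36, 31), (36, 40), (36, 5)}

{(36, 3), (36, 31), (36, 40), (36, 5)}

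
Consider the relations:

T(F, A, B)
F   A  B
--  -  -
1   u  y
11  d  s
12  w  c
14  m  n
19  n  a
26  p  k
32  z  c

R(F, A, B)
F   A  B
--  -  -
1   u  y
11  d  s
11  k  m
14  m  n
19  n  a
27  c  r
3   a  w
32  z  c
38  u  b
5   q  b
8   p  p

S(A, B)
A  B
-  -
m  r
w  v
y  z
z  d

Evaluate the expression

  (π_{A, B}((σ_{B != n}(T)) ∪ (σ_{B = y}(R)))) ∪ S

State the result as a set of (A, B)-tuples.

{(d, s), (m, r), (n, a), (p, k), (u, y), (w, c), (w, v), (y, z), (z, c), (z, d)}

Selection B != n: {(1, u, y), (11, d, s), (12, w, c), (19, n, a), (26, p, k), (32, z, c)}
Selection B = y: {(1, u, y)}
Taking the union: {(1, u, y), (11, d, s), (12, w, c), (19, n, a), (26, p, k), (32, z, c)}
π[A, B]: project onto (A, B) → {(d, s), (n, a), (p, k), (u, y), (w, c), (z, c)}
Taking the union: {(d, s), (m, r), (n, a), (p, k), (u, y), (w, c), (w, v), (y, z), (z, c), (z, d)}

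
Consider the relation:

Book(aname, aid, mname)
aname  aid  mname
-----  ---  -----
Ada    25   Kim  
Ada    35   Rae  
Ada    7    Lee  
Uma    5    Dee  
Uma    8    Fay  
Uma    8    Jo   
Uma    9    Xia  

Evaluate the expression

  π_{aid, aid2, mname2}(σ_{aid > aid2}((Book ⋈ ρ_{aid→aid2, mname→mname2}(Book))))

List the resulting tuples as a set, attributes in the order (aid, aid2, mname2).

{(25, 7, Lee), (35, 25, Kim), (35, 7, Lee), (8, 5, Dee), (9, 5, Dee), (9, 8, Fay), (9, 8, Jo)}

ρ[aid→aid2, mname→mname2]: schema becomes (aname, aid2, mname2); tuples unchanged.
Joining Book and ρ_{aid→aid2, mname→mname2}(Book) on aname yields {(Ada, 25, Kim, 25, Kim), (Ada, 25, Kim, 35, Rae), (Ada, 25, Kim, 7, Lee), (Ada, 35, Rae, 25, Kim), (Ada, 35, Rae, 35, Rae), (Ada, 35, Rae, 7, Lee), (Ada, 7, Lee, 25, Kim), (Ada, 7, Lee, 35, Rae), (Ada, 7, Lee, 7, Lee), (Uma, 5, Dee, 5, Dee), (Uma, 5, Dee, 8, Fay), (Uma, 5, Dee, 8, Jo), (Uma, 5, Dee, 9, Xia), (Uma, 8, Fay, 5, Dee), (Uma, 8, Fay, 8, Fay), (Uma, 8, Fay, 8, Jo), (Uma, 8, Fay, 9, Xia), (Uma, 8, Jo, 5, Dee), (Uma, 8, Jo, 8, Fay), (Uma, 8, Jo, 8, Jo), (Uma, 8, Jo, 9, Xia), (Uma, 9, Xia, 5, Dee), (Uma, 9, Xia, 8, Fay), (Uma, 9, Xia, 8, Jo), (Uma, 9, Xia, 9, Xia)}.
Apply σ_{aid > aid2}; surviving tuples: {(Ada, 25, Kim, 7, Lee), (Ada, 35, Rae, 25, Kim), (Ada, 35, Rae, 7, Lee), (Uma, 8, Fay, 5, Dee), (Uma, 8, Jo, 5, Dee), (Uma, 9, Xia, 5, Dee), (Uma, 9, Xia, 8, Fay), (Uma, 9, Xia, 8, Jo)}
π_{aid, aid2, mname2} gives {(25, 7, Lee), (35, 25, Kim), (35, 7, Lee), (8, 5, Dee), (9, 5, Dee), (9, 8, Fay), (9, 8, Jo)} (1 duplicate(s) eliminated).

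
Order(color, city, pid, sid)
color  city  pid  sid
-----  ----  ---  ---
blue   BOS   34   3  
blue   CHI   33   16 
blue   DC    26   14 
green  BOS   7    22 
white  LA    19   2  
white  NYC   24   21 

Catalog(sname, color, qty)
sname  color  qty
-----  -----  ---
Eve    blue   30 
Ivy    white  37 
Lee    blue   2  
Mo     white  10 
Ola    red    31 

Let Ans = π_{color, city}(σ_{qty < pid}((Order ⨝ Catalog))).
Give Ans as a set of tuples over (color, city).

Order ⋈ Catalog (natural join on color): {(blue, BOS, 34, 3, Eve, 30), (blue, BOS, 34, 3, Lee, 2), (blue, CHI, 33, 16, Eve, 30), (blue, CHI, 33, 16, Lee, 2), (blue, DC, 26, 14, Eve, 30), (blue, DC, 26, 14, Lee, 2), (white, LA, 19, 2, Ivy, 37), (white, LA, 19, 2, Mo, 10), (white, NYC, 24, 21, Ivy, 37), (white, NYC, 24, 21, Mo, 10)}
Apply σ_{qty < pid}; surviving tuples: {(blue, BOS, 34, 3, Eve, 30), (blue, BOS, 34, 3, Lee, 2), (blue, CHI, 33, 16, Eve, 30), (blue, CHI, 33, 16, Lee, 2), (blue, DC, 26, 14, Lee, 2), (white, LA, 19, 2, Mo, 10), (white, NYC, 24, 21, Mo, 10)}
Keep only column(s) color, city (2 duplicate(s) eliminated): {(blue, BOS), (blue, CHI), (blue, DC), (white, LA), (white, NYC)}

{(blue, BOS), (blue, CHI), (blue, DC), (white, LA), (white, NYC)}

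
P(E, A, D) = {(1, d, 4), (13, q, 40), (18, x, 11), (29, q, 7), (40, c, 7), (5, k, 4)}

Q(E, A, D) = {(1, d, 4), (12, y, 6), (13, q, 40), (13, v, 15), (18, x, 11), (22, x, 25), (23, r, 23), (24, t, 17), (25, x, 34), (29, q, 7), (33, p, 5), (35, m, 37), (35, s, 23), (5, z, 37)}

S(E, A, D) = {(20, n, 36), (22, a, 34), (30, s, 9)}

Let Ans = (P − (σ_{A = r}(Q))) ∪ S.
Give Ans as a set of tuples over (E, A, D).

{(1, d, 4), (13, q, 40), (18, x, 11), (20, n, 36), (22, a, 34), (29, q, 7), (30, s, 9), (40, c, 7), (5, k, 4)}

σ[A = r]: keep tuples satisfying A = r → {(23, r, 23)}
Taking the difference: {(1, d, 4), (13, q, 40), (18, x, 11), (29, q, 7), (40, c, 7), (5, k, 4)}
Taking the union: {(1, d, 4), (13, q, 40), (18, x, 11), (20, n, 36), (22, a, 34), (29, q, 7), (30, s, 9), (40, c, 7), (5, k, 4)}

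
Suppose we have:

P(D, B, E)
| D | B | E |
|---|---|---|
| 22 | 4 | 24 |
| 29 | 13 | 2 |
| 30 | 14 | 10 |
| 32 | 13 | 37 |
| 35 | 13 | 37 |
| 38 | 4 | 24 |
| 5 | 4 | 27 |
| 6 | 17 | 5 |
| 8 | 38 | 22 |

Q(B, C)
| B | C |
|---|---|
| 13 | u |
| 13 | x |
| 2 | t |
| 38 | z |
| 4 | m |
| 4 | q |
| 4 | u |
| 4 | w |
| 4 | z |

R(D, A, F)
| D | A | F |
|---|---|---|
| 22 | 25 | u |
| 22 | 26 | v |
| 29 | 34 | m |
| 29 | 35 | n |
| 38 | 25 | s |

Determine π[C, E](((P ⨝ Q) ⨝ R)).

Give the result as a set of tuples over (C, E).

P ⋈ Q (natural join on B): {(22, 4, 24, m), (22, 4, 24, q), (22, 4, 24, u), (22, 4, 24, w), (22, 4, 24, z), (29, 13, 2, u), (29, 13, 2, x), (32, 13, 37, u), (32, 13, 37, x), (35, 13, 37, u), (35, 13, 37, x), (38, 4, 24, m), (38, 4, 24, q), (38, 4, 24, u), (38, 4, 24, w), (38, 4, 24, z), (5, 4, 27, m), (5, 4, 27, q), (5, 4, 27, u), (5, 4, 27, w), (5, 4, 27, z), (8, 38, 22, z)}
(P ⨝ Q) ⋈ R (natural join on D): {(22, 4, 24, m, 25, u), (22, 4, 24, m, 26, v), (22, 4, 24, q, 25, u), (22, 4, 24, q, 26, v), (22, 4, 24, u, 25, u), (22, 4, 24, u, 26, v), (22, 4, 24, w, 25, u), (22, 4, 24, w, 26, v), (22, 4, 24, z, 25, u), (22, 4, 24, z, 26, v), (29, 13, 2, u, 34, m), (29, 13, 2, u, 35, n), (29, 13, 2, x, 34, m), (29, 13, 2, x, 35, n), (38, 4, 24, m, 25, s), (38, 4, 24, q, 25, s), (38, 4, 24, u, 25, s), (38, 4, 24, w, 25, s), (38, 4, 24, z, 25, s)}
π[C, E]: project onto (C, E) (12 duplicate(s) eliminated) → {(m, 24), (q, 24), (u, 2), (u, 24), (w, 24), (x, 2), (z, 24)}

{(m, 24), (q, 24), (u, 2), (u, 24), (w, 24), (x, 2), (z, 24)}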